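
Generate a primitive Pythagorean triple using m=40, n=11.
(1479, 880, 1721)

Euclid's formula: a = m² - n², b = 2mn, c = m² + n²
m = 40, n = 11
a = 40² - 11² = 1600 - 121 = 1479
b = 2 × 40 × 11 = 880
c = 40² + 11² = 1600 + 121 = 1721
Verification: 1479² + 880² = 2187441 + 774400 = 2961841 = 1721² ✓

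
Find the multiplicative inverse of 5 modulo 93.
56

gcd(5, 93) = 1, so the inverse exists.
Extended Euclidean algorithm on (93, 5):
93 = 18 × 5 + 3  ⟹  3 = (1)·93 + (-18)·5
5 = 1 × 3 + 2  ⟹  2 = (-1)·93 + (19)·5
3 = 1 × 2 + 1  ⟹  1 = (2)·93 + (-37)·5
So (-37)·5 ≡ 1 (mod 93), i.e. 5^(-1) ≡ -37 ≡ 56 (mod 93).
Check: 5 × 56 = 280 ≡ 1 (mod 93)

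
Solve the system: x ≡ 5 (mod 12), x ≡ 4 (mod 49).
53

Using Chinese Remainder Theorem:
M = 12 × 49 = 588
M1 = 49, M2 = 12
y1 = 49^(-1) mod 12 = 1
y2 = 12^(-1) mod 49 = 45
x = (5×49×1 + 4×12×45) mod 588 = 53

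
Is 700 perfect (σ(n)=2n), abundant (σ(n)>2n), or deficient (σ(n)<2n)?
abundant

Proper divisors of 700: sum = 1 + 2 + 4 + 5 + 7 + 10 + 14 + 20 + ... + 100 + 140 + 175 + 350 (17 divisors) = 1036
Since 1036 > 700, 700 is abundant.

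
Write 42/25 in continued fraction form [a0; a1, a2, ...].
[1; 1, 2, 8]

Euclidean algorithm steps:
42 = 1 × 25 + 17
25 = 1 × 17 + 8
17 = 2 × 8 + 1
8 = 8 × 1 + 0
Continued fraction: [1; 1, 2, 8]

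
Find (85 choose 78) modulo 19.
17

Using Lucas' theorem:
Write n=85 and k=78 in base 19:
n in base 19: [4, 9]
k in base 19: [4, 2]
C(85,78) mod 19 = ∏ C(n_i, k_i) mod 19
Digit binomials (mod 19): C(4,4) = 1; C(9,2) = 36 ≡ 17
Product: 1 × 17 = 17 ≡ 17 (mod 19)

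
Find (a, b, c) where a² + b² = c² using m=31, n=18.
(637, 1116, 1285)

Euclid's formula: a = m² - n², b = 2mn, c = m² + n²
m = 31, n = 18
a = 31² - 18² = 961 - 324 = 637
b = 2 × 31 × 18 = 1116
c = 31² + 18² = 961 + 324 = 1285
Verification: 637² + 1116² = 405769 + 1245456 = 1651225 = 1285² ✓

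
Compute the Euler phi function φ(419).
418

419 = 419
φ(n) = n × ∏(1 - 1/p) for each prime p dividing n
φ(419) = 419 × (1 - 1/419) = 418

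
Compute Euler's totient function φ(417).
276

417 = 3 × 139
φ(n) = n × ∏(1 - 1/p) for each prime p dividing n
φ(417) = 417 × (1 - 1/3) × (1 - 1/139) = 276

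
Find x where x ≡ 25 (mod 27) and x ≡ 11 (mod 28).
403

Using Chinese Remainder Theorem:
M = 27 × 28 = 756
M1 = 28, M2 = 27
y1 = 28^(-1) mod 27 = 1
y2 = 27^(-1) mod 28 = 27
x = (25×28×1 + 11×27×27) mod 756 = 403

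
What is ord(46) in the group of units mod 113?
112

113 is prime, so ord(46) divides φ(113) = 112.
Divisors of 112: 1, 2, 4, 7, 8, 14, 16, 28, 56, 112.
Repeated squaring: 46^1 ≡ 46, 46^2 ≡ 82, 46^4 ≡ 57, 46^8 ≡ 85, 46^16 ≡ 106, 46^32 ≡ 49, 46^64 ≡ 28 (mod 113).
Test 46^d mod 113 for each divisor d in increasing order:
46^1 ≡ 46
46^2 ≡ 82
46^4 ≡ 57
46^7 = 46^4·46^2·46^1 ≡ 78
46^8 ≡ 85
46^14 = 46^8·46^4·46^2 ≡ 95
46^16 ≡ 106
46^28 = 46^16·46^8·46^4 ≡ 98
46^56 = 46^32·46^16·46^8 ≡ 112
46^112 = 46^64·46^32·46^16 ≡ 1  ← first divisor giving 1
The order is 112.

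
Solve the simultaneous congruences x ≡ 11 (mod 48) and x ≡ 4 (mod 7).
11

Using Chinese Remainder Theorem:
M = 48 × 7 = 336
M1 = 7, M2 = 48
y1 = 7^(-1) mod 48 = 7
y2 = 48^(-1) mod 7 = 6
x = (11×7×7 + 4×48×6) mod 336 = 11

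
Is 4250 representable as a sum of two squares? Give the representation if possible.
5² + 65² (a=5, b=65)

Factorization: 4250 = 2 × 5^3 × 17
By Fermat: n is sum of two squares iff every prime p ≡ 3 (mod 4) appears to even power.
All primes ≡ 3 (mod 4) appear to even power.
Search a = 0, 1, 2, … for 4250 - a² a perfect square: first hit at a = 5: 4250 - 25 = 4225 = 65².
4250 = 5² + 65² = 25 + 4225 ✓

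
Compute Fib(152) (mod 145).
144

Matrix identity: Q^n = [[F_(n+1), F_n], [F_n, F_(n-1)]] with Q = [[1,1],[1,0]].
n = 152 = 10011000₂. Square-and-multiply, entries mod 145:
Q^1 = [[1,1],[1,0]]
Q^2 = (Q^1)² = [[2,1],[1,1]]
Q^4 = (Q^2)² = [[5,3],[3,2]]
Q^9 = (Q^4)²·Q = [[55,34],[34,21]]
Q^19 = (Q^9)²·Q = [[95,121],[121,119]]
Q^38 = (Q^19)² = [[31,84],[84,92]]
Q^76 = (Q^38)² = [[42,37],[37,5]]
Q^152 = (Q^76)² = [[88,144],[144,89]]
F_152 mod 145 = Q^152[0][1] = 144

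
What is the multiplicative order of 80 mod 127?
42

127 is prime, so ord(80) divides φ(127) = 126.
Divisors of 126: 1, 2, 3, 6, 7, 9, 14, 18, 21, 42, 63, 126.
Repeated squaring: 80^1 ≡ 80, 80^2 ≡ 50, 80^4 ≡ 87, 80^8 ≡ 76, 80^16 ≡ 61, 80^32 ≡ 38, 80^64 ≡ 47 (mod 127).
Test 80^d mod 127 for each divisor d in increasing order:
80^1 ≡ 80
80^2 ≡ 50
80^3 = 80^2·80^1 ≡ 63
80^6 = 80^4·80^2 ≡ 32
80^7 = 80^4·80^2·80^1 ≡ 20
80^9 = 80^8·80^1 ≡ 111
80^14 = 80^8·80^4·80^2 ≡ 19
80^18 = 80^16·80^2 ≡ 2
80^21 = 80^16·80^4·80^1 ≡ 126
80^42 = 80^32·80^8·80^2 ≡ 1  ← first divisor giving 1
The order is 42.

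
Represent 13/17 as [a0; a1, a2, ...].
[0; 1, 3, 4]

Euclidean algorithm steps:
13 = 0 × 17 + 13
17 = 1 × 13 + 4
13 = 3 × 4 + 1
4 = 4 × 1 + 0
Continued fraction: [0; 1, 3, 4]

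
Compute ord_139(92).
138

139 is prime, so ord(92) divides φ(139) = 138.
Divisors of 138: 1, 2, 3, 6, 23, 46, 69, 138.
Repeated squaring: 92^1 ≡ 92, 92^2 ≡ 124, 92^4 ≡ 86, 92^8 ≡ 29, 92^16 ≡ 7, 92^32 ≡ 49, 92^64 ≡ 38, 92^128 ≡ 54 (mod 139).
Test 92^d mod 139 for each divisor d in increasing order:
92^1 ≡ 92
92^2 ≡ 124
92^3 = 92^2·92^1 ≡ 10
92^6 = 92^4·92^2 ≡ 100
92^23 = 92^16·92^4·92^2·92^1 ≡ 43
92^46 = 92^32·92^8·92^4·92^2 ≡ 42
92^69 = 92^64·92^4·92^1 ≡ 138
92^138 = 92^128·92^8·92^2 ≡ 1  ← first divisor giving 1
The order is 138.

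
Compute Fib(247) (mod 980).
433

Matrix identity: Q^n = [[F_(n+1), F_n], [F_n, F_(n-1)]] with Q = [[1,1],[1,0]].
n = 247 = 11110111₂. Square-and-multiply, entries mod 980:
Q^1 = [[1,1],[1,0]]
Q^3 = (Q^1)²·Q = [[3,2],[2,1]]
Q^7 = (Q^3)²·Q = [[21,13],[13,8]]
Q^15 = (Q^7)²·Q = [[7,610],[610,377]]
Q^30 = (Q^15)² = [[729,20],[20,709]]
Q^61 = (Q^30)²·Q = [[41,681],[681,340]]
Q^123 = (Q^61)²·Q = [[683,922],[922,741]]
Q^247 = (Q^123)²·Q = [[161,433],[433,708]]
F_247 mod 980 = Q^247[0][1] = 433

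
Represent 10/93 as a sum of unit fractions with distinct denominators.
1/10 + 1/133 + 1/123690

Greedy algorithm:
10/93: ceiling(93/10) = 10, use 1/10
7/930: ceiling(930/7) = 133, use 1/133
1/123690: ceiling(123690/1) = 123690, use 1/123690
Result: 10/93 = 1/10 + 1/133 + 1/123690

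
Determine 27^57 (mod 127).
95

Repeated squaring. Binary of 57 = 111001.
27^1 ≡ 27 (mod 127); 27^2 ≡ 94 (mod 127); 27^4 ≡ 73 (mod 127); 27^8 ≡ 122 (mod 127); 27^16 ≡ 25 (mod 127); 27^32 ≡ 117 (mod 127)
27^57 = 27^1 × 27^8 × 27^16 × 27^32 ≡ 95 (mod 127)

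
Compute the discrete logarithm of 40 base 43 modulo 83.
42

Baby-step giant-step with step n = ⌈√83⌉ = 10.
Baby steps 43^j mod 83 (j:value) for j=0..9: 0:1, 1:43, 2:23, 3:76, 4:31, 5:5, 6:49, 7:32, 8:48, 9:72.
Giant-step multiplier: 43^(-10) ≡ 43^(82-10) = 43^72 ≡ 10 (mod 83).
Giant steps γ_i = 40·10^i mod 83: γ_0=40, γ_1=68, γ_2=16, γ_3=77, γ_4=23 (in table at j=2).
x = i·n + j = 4·10 + 2 = 42.
Check: 43^42 ≡ 40 (mod 83).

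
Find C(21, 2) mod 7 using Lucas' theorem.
0

Using Lucas' theorem:
Write n=21 and k=2 in base 7:
n in base 7: [3, 0]
k in base 7: [0, 2]
C(21,2) mod 7 = ∏ C(n_i, k_i) mod 7
Digit binomials (mod 7): C(3,0) = 1; C(0,2) = 0 (k_i > n_i)
Product: 1 × 0 = 0 ≡ 0 (mod 7)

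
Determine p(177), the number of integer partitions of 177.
522115831195

p(n) counts ways to write n as a sum of positive integers (order ignored).
Euler's pentagonal recurrence: p(k) = p(k-1) + p(k-2) - p(k-5) - p(k-7) + p(k-12) + p(k-15) - ... (offsets j(3j∓1)/2, signs ++--, p(0)=1, p(<0)=0).
DP table for k = 0..176: p(0)=1, p(1)=1, p(2)=2, p(3)=3, p(4)=5, p(5)=7, p(6)=11, p(7)=15, p(8)=22, p(9)=30, p(10)=42, p(11)=56, p(12)=77, p(13)=101, p(14)=135, p(15)=176, p(16)=231, p(17)=297, p(18)=385, p(19)=490, p(20)=627, p(21)=792, p(22)=1002, p(23)=1255, p(24)=1575, p(25)=1958, p(26)=2436, p(27)=3010, p(28)=3718, p(29)=4565, p(30)=5604, p(31)=6842, p(32)=8349, p(33)=10143, p(34)=12310, p(35)=14883, p(36)=17977, p(37)=21637, p(38)=26015, p(39)=31185, p(40)=37338, p(41)=44583, p(42)=53174, p(43)=63261, p(44)=75175, p(45)=89134, p(46)=105558, p(47)=124754, p(48)=147273, p(49)=173525, p(50)=204226, p(51)=239943, p(52)=281589, p(53)=329931, p(54)=386155, p(55)=451276, p(56)=526823, p(57)=614154, p(58)=715220, p(59)=831820, p(60)=966467, p(61)=1121505, p(62)=1300156, p(63)=1505499, p(64)=1741630, p(65)=2012558, p(66)=2323520, p(67)=2679689, p(68)=3087735, p(69)=3554345, p(70)=4087968, p(71)=4697205, p(72)=5392783, p(73)=6185689, p(74)=7089500, p(75)=8118264, p(76)=9289091, p(77)=10619863, p(78)=12132164, p(79)=13848650, p(80)=15796476, p(81)=18004327, p(82)=20506255, p(83)=23338469, p(84)=26543660, p(85)=30167357, p(86)=34262962, p(87)=38887673, p(88)=44108109, p(89)=49995925, p(90)=56634173, p(91)=64112359, p(92)=72533807, p(93)=82010177, p(94)=92669720, p(95)=104651419, p(96)=118114304, p(97)=133230930, p(98)=150198136, p(99)=169229875, p(100)=190569292, p(101)=214481126, p(102)=241265379, p(103)=271248950, p(104)=304801365, p(105)=342325709, p(106)=384276336, p(107)=431149389, p(108)=483502844, p(109)=541946240, p(110)=607163746, p(111)=679903203, p(112)=761002156, p(113)=851376628, p(114)=952050665, p(115)=1064144451, p(116)=1188908248, p(117)=1327710076, p(118)=1482074143, p(119)=1653668665, p(120)=1844349560, p(121)=2056148051, p(122)=2291320912, p(123)=2552338241, p(124)=2841940500, p(125)=3163127352, p(126)=3519222692, p(127)=3913864295, p(128)=4351078600, p(129)=4835271870, p(130)=5371315400, p(131)=5964539504, p(132)=6620830889, p(133)=7346629512, p(134)=8149040695, p(135)=9035836076, p(136)=10015581680, p(137)=11097645016, p(138)=12292341831, p(139)=13610949895, p(140)=15065878135, p(141)=16670689208, p(142)=18440293320, p(143)=20390982757, p(144)=22540654445, p(145)=24908858009, p(146)=27517052599, p(147)=30388671978, p(148)=33549419497, p(149)=37027355200, p(150)=40853235313, p(151)=45060624582, p(152)=49686288421, p(153)=54770336324, p(154)=60356673280, p(155)=66493182097, p(156)=73232243759, p(157)=80630964769, p(158)=88751778802, p(159)=97662728555, p(160)=107438159466, p(161)=118159068427, p(162)=129913904637, p(163)=142798995930, p(164)=156919475295, p(165)=172389800255, p(166)=189334822579, p(167)=207890420102, p(168)=228204732751, p(169)=250438925115, p(170)=274768617130, p(171)=301384802048, p(172)=330495499613, p(173)=362326859895, p(174)=397125074750, p(175)=435157697830, p(176)=476715857290.
Final step: p(177) = p(176) + p(175) - p(172) - p(170) + p(165) + p(162) - p(155) - p(151) + p(142) + p(137) - p(126) - p(120) + p(107) + p(100) - p(85) - p(77) + p(60) + p(51) - p(32) - p(22) + p(1)
= 476715857290 + 435157697830 - 330495499613 - 274768617130 + 172389800255 + 129913904637 - 66493182097 - 45060624582 + 18440293320 + 11097645016 - 3519222692 - 1844349560 + 431149389 + 190569292 - 30167357 - 10619863 + 966467 + 239943 - 8349 - 1002 + 1
= 522115831195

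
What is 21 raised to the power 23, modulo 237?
180

Repeated squaring. Binary of 23 = 10111.
21^1 ≡ 21 (mod 237); 21^2 ≡ 204 (mod 237); 21^4 ≡ 141 (mod 237); 21^8 ≡ 210 (mod 237); 21^16 ≡ 18 (mod 237)
21^23 = 21^1 × 21^2 × 21^4 × 21^16 ≡ 180 (mod 237)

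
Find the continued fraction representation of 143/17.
[8; 2, 2, 3]

Euclidean algorithm steps:
143 = 8 × 17 + 7
17 = 2 × 7 + 3
7 = 2 × 3 + 1
3 = 3 × 1 + 0
Continued fraction: [8; 2, 2, 3]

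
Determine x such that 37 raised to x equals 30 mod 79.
61

Baby-step giant-step with step n = ⌈√79⌉ = 9.
Baby steps 37^j mod 79 (j:value) for j=0..8: 0:1, 1:37, 2:26, 3:14, 4:44, 5:48, 6:38, 7:63, 8:40.
Giant-step multiplier: 37^(-9) ≡ 37^(78-9) = 37^69 ≡ 15 (mod 79).
Giant steps γ_i = 30·15^i mod 79: γ_0=30, γ_1=55, γ_2=35, γ_3=51, γ_4=54, γ_5=20, γ_6=63 (in table at j=7).
x = i·n + j = 6·9 + 7 = 61.
Check: 37^61 ≡ 30 (mod 79).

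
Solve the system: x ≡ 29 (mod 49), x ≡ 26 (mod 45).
1646

Using Chinese Remainder Theorem:
M = 49 × 45 = 2205
M1 = 45, M2 = 49
y1 = 45^(-1) mod 49 = 12
y2 = 49^(-1) mod 45 = 34
x = (29×45×12 + 26×49×34) mod 2205 = 1646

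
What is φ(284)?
140

284 = 2^2 × 71
φ(n) = n × ∏(1 - 1/p) for each prime p dividing n
φ(284) = 284 × (1 - 1/2) × (1 - 1/71) = 140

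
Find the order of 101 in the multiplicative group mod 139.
138

139 is prime, so ord(101) divides φ(139) = 138.
Divisors of 138: 1, 2, 3, 6, 23, 46, 69, 138.
Repeated squaring: 101^1 ≡ 101, 101^2 ≡ 54, 101^4 ≡ 136, 101^8 ≡ 9, 101^16 ≡ 81, 101^32 ≡ 28, 101^64 ≡ 89, 101^128 ≡ 137 (mod 139).
Test 101^d mod 139 for each divisor d in increasing order:
101^1 ≡ 101
101^2 ≡ 54
101^3 = 101^2·101^1 ≡ 33
101^6 = 101^4·101^2 ≡ 116
101^23 = 101^16·101^4·101^2·101^1 ≡ 43
101^46 = 101^32·101^8·101^4·101^2 ≡ 42
101^69 = 101^64·101^4·101^1 ≡ 138
101^138 = 101^128·101^8·101^2 ≡ 1  ← first divisor giving 1
The order is 138.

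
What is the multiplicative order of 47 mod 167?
83

167 is prime, so ord(47) divides φ(167) = 166.
Divisors of 166: 1, 2, 83, 166.
Repeated squaring: 47^1 ≡ 47, 47^2 ≡ 38, 47^4 ≡ 108, 47^8 ≡ 141, 47^16 ≡ 8, 47^32 ≡ 64, 47^64 ≡ 88, 47^128 ≡ 62 (mod 167).
Test 47^d mod 167 for each divisor d in increasing order:
47^1 ≡ 47
47^2 ≡ 38
47^83 = 47^64·47^16·47^2·47^1 ≡ 1  ← first divisor giving 1
The order is 83.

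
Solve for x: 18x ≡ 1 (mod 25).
7

gcd(18, 25) = 1, so the inverse exists.
Extended Euclidean algorithm on (25, 18):
25 = 1 × 18 + 7  ⟹  7 = (1)·25 + (-1)·18
18 = 2 × 7 + 4  ⟹  4 = (-2)·25 + (3)·18
7 = 1 × 4 + 3  ⟹  3 = (3)·25 + (-4)·18
4 = 1 × 3 + 1  ⟹  1 = (-5)·25 + (7)·18
So (7)·18 ≡ 1 (mod 25), i.e. 18^(-1) ≡ 7 (mod 25).
Check: 18 × 7 = 126 ≡ 1 (mod 25)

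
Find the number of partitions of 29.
4565

p(n) counts ways to write n as a sum of positive integers (order ignored).
Euler's pentagonal recurrence: p(k) = p(k-1) + p(k-2) - p(k-5) - p(k-7) + p(k-12) + p(k-15) - ... (offsets j(3j∓1)/2, signs ++--, p(0)=1, p(<0)=0).
DP table for k = 0..28: p(0)=1, p(1)=1, p(2)=2, p(3)=3, p(4)=5, p(5)=7, p(6)=11, p(7)=15, p(8)=22, p(9)=30, p(10)=42, p(11)=56, p(12)=77, p(13)=101, p(14)=135, p(15)=176, p(16)=231, p(17)=297, p(18)=385, p(19)=490, p(20)=627, p(21)=792, p(22)=1002, p(23)=1255, p(24)=1575, p(25)=1958, p(26)=2436, p(27)=3010, p(28)=3718.
Final step: p(29) = p(28) + p(27) - p(24) - p(22) + p(17) + p(14) - p(7) - p(3)
= 3718 + 3010 - 1575 - 1002 + 297 + 135 - 15 - 3
= 4565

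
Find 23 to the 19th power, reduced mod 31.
27

Repeated squaring. Binary of 19 = 10011.
23^1 ≡ 23 (mod 31); 23^2 ≡ 2 (mod 31); 23^4 ≡ 4 (mod 31); 23^8 ≡ 16 (mod 31); 23^16 ≡ 8 (mod 31)
23^19 = 23^1 × 23^2 × 23^16 ≡ 27 (mod 31)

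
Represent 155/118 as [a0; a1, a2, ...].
[1; 3, 5, 3, 2]

Euclidean algorithm steps:
155 = 1 × 118 + 37
118 = 3 × 37 + 7
37 = 5 × 7 + 2
7 = 3 × 2 + 1
2 = 2 × 1 + 0
Continued fraction: [1; 3, 5, 3, 2]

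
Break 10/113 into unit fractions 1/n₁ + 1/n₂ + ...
1/12 + 1/194 + 1/131532

Greedy algorithm:
10/113: ceiling(113/10) = 12, use 1/12
7/1356: ceiling(1356/7) = 194, use 1/194
1/131532: ceiling(131532/1) = 131532, use 1/131532
Result: 10/113 = 1/12 + 1/194 + 1/131532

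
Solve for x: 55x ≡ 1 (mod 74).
35

gcd(55, 74) = 1, so the inverse exists.
Extended Euclidean algorithm on (74, 55):
74 = 1 × 55 + 19  ⟹  19 = (1)·74 + (-1)·55
55 = 2 × 19 + 17  ⟹  17 = (-2)·74 + (3)·55
19 = 1 × 17 + 2  ⟹  2 = (3)·74 + (-4)·55
17 = 8 × 2 + 1  ⟹  1 = (-26)·74 + (35)·55
So (35)·55 ≡ 1 (mod 74), i.e. 55^(-1) ≡ 35 (mod 74).
Check: 55 × 35 = 1925 ≡ 1 (mod 74)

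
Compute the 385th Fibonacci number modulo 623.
267

Matrix identity: Q^n = [[F_(n+1), F_n], [F_n, F_(n-1)]] with Q = [[1,1],[1,0]].
n = 385 = 110000001₂. Square-and-multiply, entries mod 623:
Q^1 = [[1,1],[1,0]]
Q^3 = (Q^1)²·Q = [[3,2],[2,1]]
Q^6 = (Q^3)² = [[13,8],[8,5]]
Q^12 = (Q^6)² = [[233,144],[144,89]]
Q^24 = (Q^12)² = [[265,266],[266,622]]
Q^48 = (Q^24)² = [[183,448],[448,358]]
Q^96 = (Q^48)² = [[568,21],[21,547]]
Q^192 = (Q^96)² = [[351,364],[364,610]]
Q^385 = (Q^192)²·Q = [[568,267],[267,301]]
F_385 mod 623 = Q^385[0][1] = 267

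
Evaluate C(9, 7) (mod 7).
1

Using Lucas' theorem:
Write n=9 and k=7 in base 7:
n in base 7: [1, 2]
k in base 7: [1, 0]
C(9,7) mod 7 = ∏ C(n_i, k_i) mod 7
Digit binomials (mod 7): C(1,1) = 1; C(2,0) = 1
Product: 1 × 1 = 1 ≡ 1 (mod 7)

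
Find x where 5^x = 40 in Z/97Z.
7

Baby-step giant-step with step n = ⌈√97⌉ = 10.
Baby steps 5^j mod 97 (j:value) for j=0..9: 0:1, 1:5, 2:25, 3:28, 4:43, 5:21, 6:8, 7:40, 8:6, 9:30.
h = 40 is already in the table at j=7, so x = 7.
Check: 5^7 ≡ 40 (mod 97).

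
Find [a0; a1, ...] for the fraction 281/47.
[5; 1, 46]

Euclidean algorithm steps:
281 = 5 × 47 + 46
47 = 1 × 46 + 1
46 = 46 × 1 + 0
Continued fraction: [5; 1, 46]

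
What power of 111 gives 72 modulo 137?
32

Baby-step giant-step with step n = ⌈√137⌉ = 12.
Baby steps 111^j mod 137 (j:value) for j=0..11: 0:1, 1:111, 2:128, 3:97, 4:81, 5:86, 6:93, 7:48, 8:122, 9:116, 10:135, 11:52.
Giant-step multiplier: 111^(-12) ≡ 111^(136-12) = 111^124 ≡ 99 (mod 137).
Giant steps γ_i = 72·99^i mod 137: γ_0=72, γ_1=4, γ_2=122 (in table at j=8).
x = i·n + j = 2·12 + 8 = 32.
Check: 111^32 ≡ 72 (mod 137).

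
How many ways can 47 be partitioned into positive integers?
124754

p(n) counts ways to write n as a sum of positive integers (order ignored).
Euler's pentagonal recurrence: p(k) = p(k-1) + p(k-2) - p(k-5) - p(k-7) + p(k-12) + p(k-15) - ... (offsets j(3j∓1)/2, signs ++--, p(0)=1, p(<0)=0).
DP table for k = 0..46: p(0)=1, p(1)=1, p(2)=2, p(3)=3, p(4)=5, p(5)=7, p(6)=11, p(7)=15, p(8)=22, p(9)=30, p(10)=42, p(11)=56, p(12)=77, p(13)=101, p(14)=135, p(15)=176, p(16)=231, p(17)=297, p(18)=385, p(19)=490, p(20)=627, p(21)=792, p(22)=1002, p(23)=1255, p(24)=1575, p(25)=1958, p(26)=2436, p(27)=3010, p(28)=3718, p(29)=4565, p(30)=5604, p(31)=6842, p(32)=8349, p(33)=10143, p(34)=12310, p(35)=14883, p(36)=17977, p(37)=21637, p(38)=26015, p(39)=31185, p(40)=37338, p(41)=44583, p(42)=53174, p(43)=63261, p(44)=75175, p(45)=89134, p(46)=105558.
Final step: p(47) = p(46) + p(45) - p(42) - p(40) + p(35) + p(32) - p(25) - p(21) + p(12) + p(7)
= 105558 + 89134 - 53174 - 37338 + 14883 + 8349 - 1958 - 792 + 77 + 15
= 124754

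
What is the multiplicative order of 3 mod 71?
35

71 is prime, so ord(3) divides φ(71) = 70.
Divisors of 70: 1, 2, 5, 7, 10, 14, 35, 70.
Repeated squaring: 3^1 ≡ 3, 3^2 ≡ 9, 3^4 ≡ 10, 3^8 ≡ 29, 3^16 ≡ 60, 3^32 ≡ 50, 3^64 ≡ 15 (mod 71).
Test 3^d mod 71 for each divisor d in increasing order:
3^1 ≡ 3
3^2 ≡ 9
3^5 = 3^4·3^1 ≡ 30
3^7 = 3^4·3^2·3^1 ≡ 57
3^10 = 3^8·3^2 ≡ 48
3^14 = 3^8·3^4·3^2 ≡ 54
3^35 = 3^32·3^2·3^1 ≡ 1  ← first divisor giving 1
The order is 35.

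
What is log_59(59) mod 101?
1

Baby-step giant-step with step n = ⌈√101⌉ = 11.
Baby steps 59^j mod 101 (j:value) for j=0..10: 0:1, 1:59, 2:47, 3:46, 4:88, 5:41, 6:96, 7:8, 8:68, 9:73, 10:65.
h = 59 is already in the table at j=1, so x = 1.
Check: 59^1 ≡ 59 (mod 101).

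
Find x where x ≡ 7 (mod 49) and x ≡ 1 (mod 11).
56

Using Chinese Remainder Theorem:
M = 49 × 11 = 539
M1 = 11, M2 = 49
y1 = 11^(-1) mod 49 = 9
y2 = 49^(-1) mod 11 = 9
x = (7×11×9 + 1×49×9) mod 539 = 56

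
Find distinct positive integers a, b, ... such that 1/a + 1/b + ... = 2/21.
1/11 + 1/231

Greedy algorithm:
2/21: ceiling(21/2) = 11, use 1/11
1/231: ceiling(231/1) = 231, use 1/231
Result: 2/21 = 1/11 + 1/231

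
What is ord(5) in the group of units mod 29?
14

29 is prime, so ord(5) divides φ(29) = 28.
Divisors of 28: 1, 2, 4, 7, 14, 28.
Repeated squaring: 5^1 ≡ 5, 5^2 ≡ 25, 5^4 ≡ 16, 5^8 ≡ 24, 5^16 ≡ 25 (mod 29).
Test 5^d mod 29 for each divisor d in increasing order:
5^1 ≡ 5
5^2 ≡ 25
5^4 ≡ 16
5^7 = 5^4·5^2·5^1 ≡ 28
5^14 = 5^8·5^4·5^2 ≡ 1  ← first divisor giving 1
The order is 14.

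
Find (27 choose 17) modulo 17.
1

Using Lucas' theorem:
Write n=27 and k=17 in base 17:
n in base 17: [1, 10]
k in base 17: [1, 0]
C(27,17) mod 17 = ∏ C(n_i, k_i) mod 17
Digit binomials (mod 17): C(1,1) = 1; C(10,0) = 1
Product: 1 × 1 = 1 ≡ 1 (mod 17)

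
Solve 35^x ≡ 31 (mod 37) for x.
27

Baby-step giant-step with step n = ⌈√37⌉ = 7.
Baby steps 35^j mod 37 (j:value) for j=0..6: 0:1, 1:35, 2:4, 3:29, 4:16, 5:5, 6:27.
Giant-step multiplier: 35^(-7) ≡ 35^(36-7) = 35^29 ≡ 13 (mod 37).
Giant steps γ_i = 31·13^i mod 37: γ_0=31, γ_1=33, γ_2=22, γ_3=27 (in table at j=6).
x = i·n + j = 3·7 + 6 = 27.
Check: 35^27 ≡ 31 (mod 37).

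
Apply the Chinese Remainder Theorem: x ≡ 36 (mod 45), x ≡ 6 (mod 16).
486

Using Chinese Remainder Theorem:
M = 45 × 16 = 720
M1 = 16, M2 = 45
y1 = 16^(-1) mod 45 = 31
y2 = 45^(-1) mod 16 = 5
x = (36×16×31 + 6×45×5) mod 720 = 486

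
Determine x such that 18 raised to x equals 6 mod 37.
27

Baby-step giant-step with step n = ⌈√37⌉ = 7.
Baby steps 18^j mod 37 (j:value) for j=0..6: 0:1, 1:18, 2:28, 3:23, 4:7, 5:15, 6:11.
Giant-step multiplier: 18^(-7) ≡ 18^(36-7) = 18^29 ≡ 20 (mod 37).
Giant steps γ_i = 6·20^i mod 37: γ_0=6, γ_1=9, γ_2=32, γ_3=11 (in table at j=6).
x = i·n + j = 3·7 + 6 = 27.
Check: 18^27 ≡ 6 (mod 37).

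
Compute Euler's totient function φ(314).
156

314 = 2 × 157
φ(n) = n × ∏(1 - 1/p) for each prime p dividing n
φ(314) = 314 × (1 - 1/2) × (1 - 1/157) = 156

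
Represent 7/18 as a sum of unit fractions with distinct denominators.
1/3 + 1/18

Greedy algorithm:
7/18: ceiling(18/7) = 3, use 1/3
1/18: ceiling(18/1) = 18, use 1/18
Result: 7/18 = 1/3 + 1/18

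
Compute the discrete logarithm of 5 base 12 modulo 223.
23

Baby-step giant-step with step n = ⌈√223⌉ = 15.
Baby steps 12^j mod 223 (j:value) for j=0..14: 0:1, 1:12, 2:144, 3:167, 4:220, 5:187, 6:14, 7:168, 8:9, 9:108, 10:181, 11:165, 12:196, 13:122, 14:126.
Giant-step multiplier: 12^(-15) ≡ 12^(222-15) = 12^207 ≡ 91 (mod 223).
Giant steps γ_i = 5·91^i mod 223: γ_0=5, γ_1=9 (in table at j=8).
x = i·n + j = 1·15 + 8 = 23.
Check: 12^23 ≡ 5 (mod 223).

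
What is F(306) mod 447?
55

Matrix identity: Q^n = [[F_(n+1), F_n], [F_n, F_(n-1)]] with Q = [[1,1],[1,0]].
n = 306 = 100110010₂. Square-and-multiply, entries mod 447:
Q^1 = [[1,1],[1,0]]
Q^2 = (Q^1)² = [[2,1],[1,1]]
Q^4 = (Q^2)² = [[5,3],[3,2]]
Q^9 = (Q^4)²·Q = [[55,34],[34,21]]
Q^19 = (Q^9)²·Q = [[60,158],[158,349]]
Q^38 = (Q^19)² = [[403,254],[254,149]]
Q^76 = (Q^38)² = [[296,297],[297,446]]
Q^153 = (Q^76)²·Q = [[157,154],[154,3]]
Q^306 = (Q^153)² = [[89,55],[55,34]]
F_306 mod 447 = Q^306[0][1] = 55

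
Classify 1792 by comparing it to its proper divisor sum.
abundant

Proper divisors of 1792: sum = 1 + 2 + 4 + 7 + 8 + 14 + 16 + 28 + ... + 224 + 256 + 448 + 896 (17 divisors) = 2296
Since 2296 > 1792, 1792 is abundant.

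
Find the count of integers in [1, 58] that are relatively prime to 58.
28

58 = 2 × 29
φ(n) = n × ∏(1 - 1/p) for each prime p dividing n
φ(58) = 58 × (1 - 1/2) × (1 - 1/29) = 28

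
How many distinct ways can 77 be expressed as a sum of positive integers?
10619863

p(n) counts ways to write n as a sum of positive integers (order ignored).
Euler's pentagonal recurrence: p(k) = p(k-1) + p(k-2) - p(k-5) - p(k-7) + p(k-12) + p(k-15) - ... (offsets j(3j∓1)/2, signs ++--, p(0)=1, p(<0)=0).
DP table for k = 0..76: p(0)=1, p(1)=1, p(2)=2, p(3)=3, p(4)=5, p(5)=7, p(6)=11, p(7)=15, p(8)=22, p(9)=30, p(10)=42, p(11)=56, p(12)=77, p(13)=101, p(14)=135, p(15)=176, p(16)=231, p(17)=297, p(18)=385, p(19)=490, p(20)=627, p(21)=792, p(22)=1002, p(23)=1255, p(24)=1575, p(25)=1958, p(26)=2436, p(27)=3010, p(28)=3718, p(29)=4565, p(30)=5604, p(31)=6842, p(32)=8349, p(33)=10143, p(34)=12310, p(35)=14883, p(36)=17977, p(37)=21637, p(38)=26015, p(39)=31185, p(40)=37338, p(41)=44583, p(42)=53174, p(43)=63261, p(44)=75175, p(45)=89134, p(46)=105558, p(47)=124754, p(48)=147273, p(49)=173525, p(50)=204226, p(51)=239943, p(52)=281589, p(53)=329931, p(54)=386155, p(55)=451276, p(56)=526823, p(57)=614154, p(58)=715220, p(59)=831820, p(60)=966467, p(61)=1121505, p(62)=1300156, p(63)=1505499, p(64)=1741630, p(65)=2012558, p(66)=2323520, p(67)=2679689, p(68)=3087735, p(69)=3554345, p(70)=4087968, p(71)=4697205, p(72)=5392783, p(73)=6185689, p(74)=7089500, p(75)=8118264, p(76)=9289091.
Final step: p(77) = p(76) + p(75) - p(72) - p(70) + p(65) + p(62) - p(55) - p(51) + p(42) + p(37) - p(26) - p(20) + p(7) + p(0)
= 9289091 + 8118264 - 5392783 - 4087968 + 2012558 + 1300156 - 451276 - 239943 + 53174 + 21637 - 2436 - 627 + 15 + 1
= 10619863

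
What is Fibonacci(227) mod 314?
127

Matrix identity: Q^n = [[F_(n+1), F_n], [F_n, F_(n-1)]] with Q = [[1,1],[1,0]].
n = 227 = 11100011₂. Square-and-multiply, entries mod 314:
Q^1 = [[1,1],[1,0]]
Q^3 = (Q^1)²·Q = [[3,2],[2,1]]
Q^7 = (Q^3)²·Q = [[21,13],[13,8]]
Q^14 = (Q^7)² = [[296,63],[63,233]]
Q^28 = (Q^14)² = [[211,43],[43,168]]
Q^56 = (Q^28)² = [[212,283],[283,243]]
Q^113 = (Q^56)²·Q = [[86,61],[61,25]]
Q^227 = (Q^113)²·Q = [[304,127],[127,177]]
F_227 mod 314 = Q^227[0][1] = 127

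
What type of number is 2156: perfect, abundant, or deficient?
abundant

Proper divisors of 2156: sum = 1 + 2 + 4 + 7 + 11 + 14 + 22 + 28 + ... + 196 + 308 + 539 + 1078 (17 divisors) = 2632
Since 2632 > 2156, 2156 is abundant.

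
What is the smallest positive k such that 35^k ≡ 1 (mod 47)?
46

47 is prime, so ord(35) divides φ(47) = 46.
Divisors of 46: 1, 2, 23, 46.
Repeated squaring: 35^1 ≡ 35, 35^2 ≡ 3, 35^4 ≡ 9, 35^8 ≡ 34, 35^16 ≡ 28, 35^32 ≡ 32 (mod 47).
Test 35^d mod 47 for each divisor d in increasing order:
35^1 ≡ 35
35^2 ≡ 3
35^23 = 35^16·35^4·35^2·35^1 ≡ 46
35^46 = 35^32·35^8·35^4·35^2 ≡ 1  ← first divisor giving 1
The order is 46.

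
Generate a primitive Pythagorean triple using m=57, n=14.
(3053, 1596, 3445)

Euclid's formula: a = m² - n², b = 2mn, c = m² + n²
m = 57, n = 14
a = 57² - 14² = 3249 - 196 = 3053
b = 2 × 57 × 14 = 1596
c = 57² + 14² = 3249 + 196 = 3445
Verification: 3053² + 1596² = 9320809 + 2547216 = 11868025 = 3445² ✓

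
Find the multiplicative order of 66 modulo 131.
130

131 is prime, so ord(66) divides φ(131) = 130.
Divisors of 130: 1, 2, 5, 10, 13, 26, 65, 130.
Repeated squaring: 66^1 ≡ 66, 66^2 ≡ 33, 66^4 ≡ 41, 66^8 ≡ 109, 66^16 ≡ 91, 66^32 ≡ 28, 66^64 ≡ 129, 66^128 ≡ 4 (mod 131).
Test 66^d mod 131 for each divisor d in increasing order:
66^1 ≡ 66
66^2 ≡ 33
66^5 = 66^4·66^1 ≡ 86
66^10 = 66^8·66^2 ≡ 60
66^13 = 66^8·66^4·66^1 ≡ 73
66^26 = 66^16·66^8·66^2 ≡ 89
66^65 = 66^64·66^1 ≡ 130
66^130 = 66^128·66^2 ≡ 1  ← first divisor giving 1
The order is 130.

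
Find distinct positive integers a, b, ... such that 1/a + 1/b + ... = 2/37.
1/19 + 1/703

Greedy algorithm:
2/37: ceiling(37/2) = 19, use 1/19
1/703: ceiling(703/1) = 703, use 1/703
Result: 2/37 = 1/19 + 1/703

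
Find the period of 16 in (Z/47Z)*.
23

47 is prime, so ord(16) divides φ(47) = 46.
Divisors of 46: 1, 2, 23, 46.
Repeated squaring: 16^1 ≡ 16, 16^2 ≡ 21, 16^4 ≡ 18, 16^8 ≡ 42, 16^16 ≡ 25, 16^32 ≡ 14 (mod 47).
Test 16^d mod 47 for each divisor d in increasing order:
16^1 ≡ 16
16^2 ≡ 21
16^23 = 16^16·16^4·16^2·16^1 ≡ 1  ← first divisor giving 1
The order is 23.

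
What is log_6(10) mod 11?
5

Baby-step giant-step with step n = ⌈√11⌉ = 4.
Baby steps 6^j mod 11 (j:value) for j=0..3: 0:1, 1:6, 2:3, 3:7.
Giant-step multiplier: 6^(-4) ≡ 6^(10-4) = 6^6 ≡ 5 (mod 11).
Giant steps γ_i = 10·5^i mod 11: γ_0=10, γ_1=6 (in table at j=1).
x = i·n + j = 1·4 + 1 = 5.
Check: 6^5 ≡ 10 (mod 11).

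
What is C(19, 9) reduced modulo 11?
0

Using Lucas' theorem:
Write n=19 and k=9 in base 11:
n in base 11: [1, 8]
k in base 11: [0, 9]
C(19,9) mod 11 = ∏ C(n_i, k_i) mod 11
Digit binomials (mod 11): C(1,0) = 1; C(8,9) = 0 (k_i > n_i)
Product: 1 × 0 = 0 ≡ 0 (mod 11)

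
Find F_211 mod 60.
29

Matrix identity: Q^n = [[F_(n+1), F_n], [F_n, F_(n-1)]] with Q = [[1,1],[1,0]].
n = 211 = 11010011₂. Square-and-multiply, entries mod 60:
Q^1 = [[1,1],[1,0]]
Q^3 = (Q^1)²·Q = [[3,2],[2,1]]
Q^6 = (Q^3)² = [[13,8],[8,5]]
Q^13 = (Q^6)²·Q = [[17,53],[53,24]]
Q^26 = (Q^13)² = [[38,13],[13,25]]
Q^52 = (Q^26)² = [[53,39],[39,14]]
Q^105 = (Q^52)²·Q = [[43,10],[10,33]]
Q^211 = (Q^105)²·Q = [[9,29],[29,40]]
F_211 mod 60 = Q^211[0][1] = 29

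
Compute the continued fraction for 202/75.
[2; 1, 2, 3, 1, 5]

Euclidean algorithm steps:
202 = 2 × 75 + 52
75 = 1 × 52 + 23
52 = 2 × 23 + 6
23 = 3 × 6 + 5
6 = 1 × 5 + 1
5 = 5 × 1 + 0
Continued fraction: [2; 1, 2, 3, 1, 5]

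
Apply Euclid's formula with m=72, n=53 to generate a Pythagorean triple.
(2375, 7632, 7993)

Euclid's formula: a = m² - n², b = 2mn, c = m² + n²
m = 72, n = 53
a = 72² - 53² = 5184 - 2809 = 2375
b = 2 × 72 × 53 = 7632
c = 72² + 53² = 5184 + 2809 = 7993
Verification: 2375² + 7632² = 5640625 + 58247424 = 63888049 = 7993² ✓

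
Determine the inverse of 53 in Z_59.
49

gcd(53, 59) = 1, so the inverse exists.
Extended Euclidean algorithm on (59, 53):
59 = 1 × 53 + 6  ⟹  6 = (1)·59 + (-1)·53
53 = 8 × 6 + 5  ⟹  5 = (-8)·59 + (9)·53
6 = 1 × 5 + 1  ⟹  1 = (9)·59 + (-10)·53
So (-10)·53 ≡ 1 (mod 59), i.e. 53^(-1) ≡ -10 ≡ 49 (mod 59).
Check: 53 × 49 = 2597 ≡ 1 (mod 59)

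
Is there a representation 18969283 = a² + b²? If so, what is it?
Not possible

Factorization: 18969283 = 53 × 71^3
By Fermat: n is sum of two squares iff every prime p ≡ 3 (mod 4) appears to even power.
Prime(s) ≡ 3 (mod 4) with odd exponent: [(71, 3)]
Therefore 18969283 cannot be expressed as a² + b².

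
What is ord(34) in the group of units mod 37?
9

37 is prime, so ord(34) divides φ(37) = 36.
Divisors of 36: 1, 2, 3, 4, 6, 9, 12, 18, 36.
Repeated squaring: 34^1 ≡ 34, 34^2 ≡ 9, 34^4 ≡ 7, 34^8 ≡ 12, 34^16 ≡ 33, 34^32 ≡ 16 (mod 37).
Test 34^d mod 37 for each divisor d in increasing order:
34^1 ≡ 34
34^2 ≡ 9
34^3 = 34^2·34^1 ≡ 10
34^4 ≡ 7
34^6 = 34^4·34^2 ≡ 26
34^9 = 34^8·34^1 ≡ 1  ← first divisor giving 1
The order is 9.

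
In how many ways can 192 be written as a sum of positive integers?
1987276856363

p(n) counts ways to write n as a sum of positive integers (order ignored).
Euler's pentagonal recurrence: p(k) = p(k-1) + p(k-2) - p(k-5) - p(k-7) + p(k-12) + p(k-15) - ... (offsets j(3j∓1)/2, signs ++--, p(0)=1, p(<0)=0).
DP table for k = 0..191: p(0)=1, p(1)=1, p(2)=2, p(3)=3, p(4)=5, p(5)=7, p(6)=11, p(7)=15, p(8)=22, p(9)=30, p(10)=42, p(11)=56, p(12)=77, p(13)=101, p(14)=135, p(15)=176, p(16)=231, p(17)=297, p(18)=385, p(19)=490, p(20)=627, p(21)=792, p(22)=1002, p(23)=1255, p(24)=1575, p(25)=1958, p(26)=2436, p(27)=3010, p(28)=3718, p(29)=4565, p(30)=5604, p(31)=6842, p(32)=8349, p(33)=10143, p(34)=12310, p(35)=14883, p(36)=17977, p(37)=21637, p(38)=26015, p(39)=31185, p(40)=37338, p(41)=44583, p(42)=53174, p(43)=63261, p(44)=75175, p(45)=89134, p(46)=105558, p(47)=124754, p(48)=147273, p(49)=173525, p(50)=204226, p(51)=239943, p(52)=281589, p(53)=329931, p(54)=386155, p(55)=451276, p(56)=526823, p(57)=614154, p(58)=715220, p(59)=831820, p(60)=966467, p(61)=1121505, p(62)=1300156, p(63)=1505499, p(64)=1741630, p(65)=2012558, p(66)=2323520, p(67)=2679689, p(68)=3087735, p(69)=3554345, p(70)=4087968, p(71)=4697205, p(72)=5392783, p(73)=6185689, p(74)=7089500, p(75)=8118264, p(76)=9289091, p(77)=10619863, p(78)=12132164, p(79)=13848650, p(80)=15796476, p(81)=18004327, p(82)=20506255, p(83)=23338469, p(84)=26543660, p(85)=30167357, p(86)=34262962, p(87)=38887673, p(88)=44108109, p(89)=49995925, p(90)=56634173, p(91)=64112359, p(92)=72533807, p(93)=82010177, p(94)=92669720, p(95)=104651419, p(96)=118114304, p(97)=133230930, p(98)=150198136, p(99)=169229875, p(100)=190569292, p(101)=214481126, p(102)=241265379, p(103)=271248950, p(104)=304801365, p(105)=342325709, p(106)=384276336, p(107)=431149389, p(108)=483502844, p(109)=541946240, p(110)=607163746, p(111)=679903203, p(112)=761002156, p(113)=851376628, p(114)=952050665, p(115)=1064144451, p(116)=1188908248, p(117)=1327710076, p(118)=1482074143, p(119)=1653668665, p(120)=1844349560, p(121)=2056148051, p(122)=2291320912, p(123)=2552338241, p(124)=2841940500, p(125)=3163127352, p(126)=3519222692, p(127)=3913864295, p(128)=4351078600, p(129)=4835271870, p(130)=5371315400, p(131)=5964539504, p(132)=6620830889, p(133)=7346629512, p(134)=8149040695, p(135)=9035836076, p(136)=10015581680, p(137)=11097645016, p(138)=12292341831, p(139)=13610949895, p(140)=15065878135, p(141)=16670689208, p(142)=18440293320, p(143)=20390982757, p(144)=22540654445, p(145)=24908858009, p(146)=27517052599, p(147)=30388671978, p(148)=33549419497, p(149)=37027355200, p(150)=40853235313, p(151)=45060624582, p(152)=49686288421, p(153)=54770336324, p(154)=60356673280, p(155)=66493182097, p(156)=73232243759, p(157)=80630964769, p(158)=88751778802, p(159)=97662728555, p(160)=107438159466, p(161)=118159068427, p(162)=129913904637, p(163)=142798995930, p(164)=156919475295, p(165)=172389800255, p(166)=189334822579, p(167)=207890420102, p(168)=228204732751, p(169)=250438925115, p(170)=274768617130, p(171)=301384802048, p(172)=330495499613, p(173)=362326859895, p(174)=397125074750, p(175)=435157697830, p(176)=476715857290, p(177)=522115831195, p(178)=571701605655, p(179)=625846753120, p(180)=684957390936, p(181)=749474411781, p(182)=819876908323, p(183)=896684817527, p(184)=980462880430, p(185)=1071823774337, p(186)=1171432692373, p(187)=1280011042268, p(188)=1398341745571, p(189)=1527273599625, p(190)=1667727404093, p(191)=1820701100652.
Final step: p(192) = p(191) + p(190) - p(187) - p(185) + p(180) + p(177) - p(170) - p(166) + p(157) + p(152) - p(141) - p(135) + p(122) + p(115) - p(100) - p(92) + p(75) + p(66) - p(47) - p(37) + p(16) + p(5)
= 1820701100652 + 1667727404093 - 1280011042268 - 1071823774337 + 684957390936 + 522115831195 - 274768617130 - 189334822579 + 80630964769 + 49686288421 - 16670689208 - 9035836076 + 2291320912 + 1064144451 - 190569292 - 72533807 + 8118264 + 2323520 - 124754 - 21637 + 231 + 7
= 1987276856363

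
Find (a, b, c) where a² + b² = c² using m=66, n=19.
(3995, 2508, 4717)

Euclid's formula: a = m² - n², b = 2mn, c = m² + n²
m = 66, n = 19
a = 66² - 19² = 4356 - 361 = 3995
b = 2 × 66 × 19 = 2508
c = 66² + 19² = 4356 + 361 = 4717
Verification: 3995² + 2508² = 15960025 + 6290064 = 22250089 = 4717² ✓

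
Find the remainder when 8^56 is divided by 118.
12

Repeated squaring. Binary of 56 = 111000.
8^1 ≡ 8 (mod 118); 8^2 ≡ 64 (mod 118); 8^4 ≡ 84 (mod 118); 8^8 ≡ 94 (mod 118); 8^16 ≡ 104 (mod 118); 8^32 ≡ 78 (mod 118)
8^56 = 8^8 × 8^16 × 8^32 ≡ 12 (mod 118)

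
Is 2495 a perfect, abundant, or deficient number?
deficient

Proper divisors of 2495: sum = 1 + 5 + 499 = 505
Since 505 < 2495, 2495 is deficient.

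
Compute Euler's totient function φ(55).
40

55 = 5 × 11
φ(n) = n × ∏(1 - 1/p) for each prime p dividing n
φ(55) = 55 × (1 - 1/5) × (1 - 1/11) = 40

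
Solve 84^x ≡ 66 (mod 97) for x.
46

Baby-step giant-step with step n = ⌈√97⌉ = 10.
Baby steps 84^j mod 97 (j:value) for j=0..9: 0:1, 1:84, 2:72, 3:34, 4:43, 5:23, 6:89, 7:7, 8:6, 9:19.
Giant-step multiplier: 84^(-10) ≡ 84^(96-10) = 84^86 ≡ 86 (mod 97).
Giant steps γ_i = 66·86^i mod 97: γ_0=66, γ_1=50, γ_2=32, γ_3=36, γ_4=89 (in table at j=6).
x = i·n + j = 4·10 + 6 = 46.
Check: 84^46 ≡ 66 (mod 97).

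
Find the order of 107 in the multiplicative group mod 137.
68

137 is prime, so ord(107) divides φ(137) = 136.
Divisors of 136: 1, 2, 4, 8, 17, 34, 68, 136.
Repeated squaring: 107^1 ≡ 107, 107^2 ≡ 78, 107^4 ≡ 56, 107^8 ≡ 122, 107^16 ≡ 88, 107^32 ≡ 72, 107^64 ≡ 115, 107^128 ≡ 73 (mod 137).
Test 107^d mod 137 for each divisor d in increasing order:
107^1 ≡ 107
107^2 ≡ 78
107^4 ≡ 56
107^8 ≡ 122
107^17 = 107^16·107^1 ≡ 100
107^34 = 107^32·107^2 ≡ 136
107^68 = 107^64·107^4 ≡ 1  ← first divisor giving 1
The order is 68.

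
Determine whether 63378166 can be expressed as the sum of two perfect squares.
Not possible

Factorization: 63378166 = 2 × 29 × 103^3
By Fermat: n is sum of two squares iff every prime p ≡ 3 (mod 4) appears to even power.
Prime(s) ≡ 3 (mod 4) with odd exponent: [(103, 3)]
Therefore 63378166 cannot be expressed as a² + b².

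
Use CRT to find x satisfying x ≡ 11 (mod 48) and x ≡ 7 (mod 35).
1547

Using Chinese Remainder Theorem:
M = 48 × 35 = 1680
M1 = 35, M2 = 48
y1 = 35^(-1) mod 48 = 11
y2 = 48^(-1) mod 35 = 27
x = (11×35×11 + 7×48×27) mod 1680 = 1547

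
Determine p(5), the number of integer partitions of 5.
7

p(n) counts ways to write n as a sum of positive integers (order ignored).
Examples: 5; 4 + 1; 3 + 2; 3 + 1 + 1; 2 + 2 + 1; ... (7 total)
p(5) = 7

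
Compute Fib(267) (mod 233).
13

Matrix identity: Q^n = [[F_(n+1), F_n], [F_n, F_(n-1)]] with Q = [[1,1],[1,0]].
n = 267 = 100001011₂. Square-and-multiply, entries mod 233:
Q^1 = [[1,1],[1,0]]
Q^2 = (Q^1)² = [[2,1],[1,1]]
Q^4 = (Q^2)² = [[5,3],[3,2]]
Q^8 = (Q^4)² = [[34,21],[21,13]]
Q^16 = (Q^8)² = [[199,55],[55,144]]
Q^33 = (Q^16)²·Q = [[212,220],[220,225]]
Q^66 = (Q^33)² = [[144,144],[144,0]]
Q^133 = (Q^66)²·Q = [[230,231],[231,232]]
Q^267 = (Q^133)²·Q = [[21,13],[13,8]]
F_267 mod 233 = Q^267[0][1] = 13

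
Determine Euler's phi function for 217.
180

217 = 7 × 31
φ(n) = n × ∏(1 - 1/p) for each prime p dividing n
φ(217) = 217 × (1 - 1/7) × (1 - 1/31) = 180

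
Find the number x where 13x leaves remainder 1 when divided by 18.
7

gcd(13, 18) = 1, so the inverse exists.
Extended Euclidean algorithm on (18, 13):
18 = 1 × 13 + 5  ⟹  5 = (1)·18 + (-1)·13
13 = 2 × 5 + 3  ⟹  3 = (-2)·18 + (3)·13
5 = 1 × 3 + 2  ⟹  2 = (3)·18 + (-4)·13
3 = 1 × 2 + 1  ⟹  1 = (-5)·18 + (7)·13
So (7)·13 ≡ 1 (mod 18), i.e. 13^(-1) ≡ 7 (mod 18).
Check: 13 × 7 = 91 ≡ 1 (mod 18)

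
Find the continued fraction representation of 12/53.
[0; 4, 2, 2, 2]

Euclidean algorithm steps:
12 = 0 × 53 + 12
53 = 4 × 12 + 5
12 = 2 × 5 + 2
5 = 2 × 2 + 1
2 = 2 × 1 + 0
Continued fraction: [0; 4, 2, 2, 2]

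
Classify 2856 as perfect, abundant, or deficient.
abundant

Proper divisors of 2856: sum = 1 + 2 + 3 + 4 + 6 + 7 + 8 + 12 + ... + 476 + 714 + 952 + 1428 (31 divisors) = 5784
Since 5784 > 2856, 2856 is abundant.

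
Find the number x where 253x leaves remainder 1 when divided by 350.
267

gcd(253, 350) = 1, so the inverse exists.
Extended Euclidean algorithm on (350, 253):
350 = 1 × 253 + 97  ⟹  97 = (1)·350 + (-1)·253
253 = 2 × 97 + 59  ⟹  59 = (-2)·350 + (3)·253
97 = 1 × 59 + 38  ⟹  38 = (3)·350 + (-4)·253
59 = 1 × 38 + 21  ⟹  21 = (-5)·350 + (7)·253
38 = 1 × 21 + 17  ⟹  17 = (8)·350 + (-11)·253
21 = 1 × 17 + 4  ⟹  4 = (-13)·350 + (18)·253
17 = 4 × 4 + 1  ⟹  1 = (60)·350 + (-83)·253
So (-83)·253 ≡ 1 (mod 350), i.e. 253^(-1) ≡ -83 ≡ 267 (mod 350).
Check: 253 × 267 = 67551 ≡ 1 (mod 350)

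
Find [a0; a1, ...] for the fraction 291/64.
[4; 1, 1, 4, 1, 5]

Euclidean algorithm steps:
291 = 4 × 64 + 35
64 = 1 × 35 + 29
35 = 1 × 29 + 6
29 = 4 × 6 + 5
6 = 1 × 5 + 1
5 = 5 × 1 + 0
Continued fraction: [4; 1, 1, 4, 1, 5]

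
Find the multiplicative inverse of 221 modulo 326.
267

gcd(221, 326) = 1, so the inverse exists.
Extended Euclidean algorithm on (326, 221):
326 = 1 × 221 + 105  ⟹  105 = (1)·326 + (-1)·221
221 = 2 × 105 + 11  ⟹  11 = (-2)·326 + (3)·221
105 = 9 × 11 + 6  ⟹  6 = (19)·326 + (-28)·221
11 = 1 × 6 + 5  ⟹  5 = (-21)·326 + (31)·221
6 = 1 × 5 + 1  ⟹  1 = (40)·326 + (-59)·221
So (-59)·221 ≡ 1 (mod 326), i.e. 221^(-1) ≡ -59 ≡ 267 (mod 326).
Check: 221 × 267 = 59007 ≡ 1 (mod 326)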